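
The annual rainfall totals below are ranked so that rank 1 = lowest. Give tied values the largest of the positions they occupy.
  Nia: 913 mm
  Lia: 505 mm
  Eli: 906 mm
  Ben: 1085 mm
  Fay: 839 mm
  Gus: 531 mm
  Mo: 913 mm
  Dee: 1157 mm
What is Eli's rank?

Sorted (ascending): 505, 531, 839, 906, 913, 913, 1085, 1157
The 2 values of 913 occupy positions 5–6 → each gets rank 6.
Eli has value 906 mm → rank 4.

4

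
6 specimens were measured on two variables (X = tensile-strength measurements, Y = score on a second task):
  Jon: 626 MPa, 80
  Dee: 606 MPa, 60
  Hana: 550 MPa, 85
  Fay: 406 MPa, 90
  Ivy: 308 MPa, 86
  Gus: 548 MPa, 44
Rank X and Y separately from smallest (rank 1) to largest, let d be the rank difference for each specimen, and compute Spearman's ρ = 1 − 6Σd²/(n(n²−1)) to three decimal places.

-0.543

Ranks of variable 1: 6, 5, 4, 2, 1, 3
Ranks of variable 2: 3, 2, 4, 6, 5, 1
d = r₁ − r₂: 3, 3, 0, -4, -4, 2
d²: 9, 9, 0, 16, 16, 4; Σd² = 54
ρ = 1 − 6·54/(6·35) = 1 − 324/210 = -0.543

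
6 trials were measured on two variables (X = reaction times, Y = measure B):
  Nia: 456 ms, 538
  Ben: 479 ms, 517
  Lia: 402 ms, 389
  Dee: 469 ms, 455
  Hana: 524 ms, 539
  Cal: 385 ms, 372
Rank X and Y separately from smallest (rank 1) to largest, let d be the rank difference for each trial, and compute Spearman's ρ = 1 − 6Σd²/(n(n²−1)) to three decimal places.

0.829

Ranks of variable 1: 3, 5, 2, 4, 6, 1
Ranks of variable 2: 5, 4, 2, 3, 6, 1
d = r₁ − r₂: -2, 1, 0, 1, 0, 0
d²: 4, 1, 0, 1, 0, 0; Σd² = 6
ρ = 1 − 6·6/(6·35) = 1 − 36/210 = 0.829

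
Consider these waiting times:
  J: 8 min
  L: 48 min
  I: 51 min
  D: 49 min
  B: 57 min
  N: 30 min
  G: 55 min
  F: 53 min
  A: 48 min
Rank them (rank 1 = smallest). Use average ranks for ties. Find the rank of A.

3.5

Sorted (ascending): 8, 30, 48, 48, 49, 51, 53, 55, 57
The 2 values of 48 occupy positions 3–4 → average rank (3+4)/2 = 3.5.
A has value 48 min → rank 3.5.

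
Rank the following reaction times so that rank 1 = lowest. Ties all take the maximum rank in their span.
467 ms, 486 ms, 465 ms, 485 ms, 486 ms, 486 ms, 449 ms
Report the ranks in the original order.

Sorted (ascending): 449, 465, 467, 485, 486, 486, 486
The 3 values of 486 occupy positions 5–7 → each gets rank 7.

3, 7, 2, 4, 7, 7, 1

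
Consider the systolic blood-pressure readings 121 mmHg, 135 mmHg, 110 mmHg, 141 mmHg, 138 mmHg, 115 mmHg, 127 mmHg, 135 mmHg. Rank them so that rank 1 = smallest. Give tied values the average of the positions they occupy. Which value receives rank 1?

Sorted (ascending): 110, 115, 121, 127, 135, 135, 138, 141
The 2 values of 135 occupy positions 5–6 → average rank (5+6)/2 = 5.5.
Rank 1 → value 110.

110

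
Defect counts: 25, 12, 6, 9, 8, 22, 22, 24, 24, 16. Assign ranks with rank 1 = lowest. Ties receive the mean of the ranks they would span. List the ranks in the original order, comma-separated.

Sorted (ascending): 6, 8, 9, 12, 16, 22, 22, 24, 24, 25
The 2 values of 22 occupy positions 6–7 → average rank (6+7)/2 = 6.5.
The 2 values of 24 occupy positions 8–9 → average rank (8+9)/2 = 8.5.

10, 4, 1, 3, 2, 6.5, 6.5, 8.5, 8.5, 5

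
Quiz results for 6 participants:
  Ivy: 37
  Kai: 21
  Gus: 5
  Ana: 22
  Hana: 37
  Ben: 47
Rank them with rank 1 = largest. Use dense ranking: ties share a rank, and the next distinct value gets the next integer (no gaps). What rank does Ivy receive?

Sorted (descending): 47, 37, 37, 22, 21, 5
The 2 values of 37 share dense rank 2.
Remaining distinct values take the next consecutive integers.
Ivy has value 37 → rank 2.

2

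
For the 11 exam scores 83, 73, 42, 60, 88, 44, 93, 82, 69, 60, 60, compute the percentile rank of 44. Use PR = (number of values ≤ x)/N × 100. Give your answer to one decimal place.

18.2

N = 11.
Strictly below 44: 1. Equal to 44: 1.
PR = 2/11 × 100 = 18.2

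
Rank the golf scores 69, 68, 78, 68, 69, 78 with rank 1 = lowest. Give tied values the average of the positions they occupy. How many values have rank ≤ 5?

4

Sorted (ascending): 68, 68, 69, 69, 78, 78
The 2 values of 68 occupy positions 1–2 → average rank (1+2)/2 = 1.5.
The 2 values of 69 occupy positions 3–4 → average rank (3+4)/2 = 3.5.
The 2 values of 78 occupy positions 5–6 → average rank (5+6)/2 = 5.5.
Ranks ≤ 5: {1.5, 1.5, 3.5, 3.5} → 4 values.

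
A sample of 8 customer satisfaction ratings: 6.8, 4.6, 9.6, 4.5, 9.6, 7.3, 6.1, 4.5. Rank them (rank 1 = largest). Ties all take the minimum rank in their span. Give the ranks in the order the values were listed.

Sorted (descending): 9.6, 9.6, 7.3, 6.8, 6.1, 4.6, 4.5, 4.5
The 2 values of 9.6 occupy positions 1–2 → each gets rank 1.
The 2 values of 4.5 occupy positions 7–8 → each gets rank 7.

4, 6, 1, 7, 1, 3, 5, 7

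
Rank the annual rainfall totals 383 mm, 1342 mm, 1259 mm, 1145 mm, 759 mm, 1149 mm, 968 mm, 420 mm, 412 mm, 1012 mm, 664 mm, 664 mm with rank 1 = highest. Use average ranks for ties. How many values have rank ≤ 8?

Sorted (descending): 1342, 1259, 1149, 1145, 1012, 968, 759, 664, 664, 420, 412, 383
The 2 values of 664 occupy positions 8–9 → average rank (8+9)/2 = 8.5.
Ranks ≤ 8: {1, 2, 3, 4, 5, 6, 7} → 7 values.

7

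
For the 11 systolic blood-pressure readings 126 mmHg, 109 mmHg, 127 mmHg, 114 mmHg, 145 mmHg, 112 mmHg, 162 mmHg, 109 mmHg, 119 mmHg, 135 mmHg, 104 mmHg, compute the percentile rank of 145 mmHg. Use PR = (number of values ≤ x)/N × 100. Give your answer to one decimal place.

90.9

N = 11.
Strictly below 145: 9. Equal to 145: 1.
PR = 10/11 × 100 = 90.9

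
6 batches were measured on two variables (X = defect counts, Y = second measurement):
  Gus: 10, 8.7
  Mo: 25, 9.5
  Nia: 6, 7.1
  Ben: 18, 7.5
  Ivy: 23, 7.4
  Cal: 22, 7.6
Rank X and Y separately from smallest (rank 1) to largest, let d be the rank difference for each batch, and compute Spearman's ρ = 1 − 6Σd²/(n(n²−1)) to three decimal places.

0.486

Ranks of variable 1: 2, 6, 1, 3, 5, 4
Ranks of variable 2: 5, 6, 1, 3, 2, 4
d = r₁ − r₂: -3, 0, 0, 0, 3, 0
d²: 9, 0, 0, 0, 9, 0; Σd² = 18
ρ = 1 − 6·18/(6·35) = 1 − 108/210 = 0.486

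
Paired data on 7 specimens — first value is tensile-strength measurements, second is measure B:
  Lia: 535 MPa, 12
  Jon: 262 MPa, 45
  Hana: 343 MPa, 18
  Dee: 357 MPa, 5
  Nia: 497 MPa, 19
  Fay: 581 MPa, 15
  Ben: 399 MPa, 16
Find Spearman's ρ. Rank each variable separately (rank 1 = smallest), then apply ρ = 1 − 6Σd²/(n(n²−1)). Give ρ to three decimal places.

Ranks of variable 1: 6, 1, 2, 3, 5, 7, 4
Ranks of variable 2: 2, 7, 5, 1, 6, 3, 4
d = r₁ − r₂: 4, -6, -3, 2, -1, 4, 0
d²: 16, 36, 9, 4, 1, 16, 0; Σd² = 82
ρ = 1 − 6·82/(7·48) = 1 − 492/336 = -0.464

-0.464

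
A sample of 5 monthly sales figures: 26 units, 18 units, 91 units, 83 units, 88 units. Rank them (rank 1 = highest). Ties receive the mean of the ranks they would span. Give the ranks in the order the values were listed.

4, 5, 1, 3, 2

Sorted (descending): 91, 88, 83, 26, 18
No ties — each value takes its position as its rank.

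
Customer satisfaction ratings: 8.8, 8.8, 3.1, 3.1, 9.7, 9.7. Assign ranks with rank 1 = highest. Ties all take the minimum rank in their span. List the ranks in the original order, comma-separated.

3, 3, 5, 5, 1, 1

Sorted (descending): 9.7, 9.7, 8.8, 8.8, 3.1, 3.1
The 2 values of 9.7 occupy positions 1–2 → each gets rank 1.
The 2 values of 8.8 occupy positions 3–4 → each gets rank 3.
The 2 values of 3.1 occupy positions 5–6 → each gets rank 5.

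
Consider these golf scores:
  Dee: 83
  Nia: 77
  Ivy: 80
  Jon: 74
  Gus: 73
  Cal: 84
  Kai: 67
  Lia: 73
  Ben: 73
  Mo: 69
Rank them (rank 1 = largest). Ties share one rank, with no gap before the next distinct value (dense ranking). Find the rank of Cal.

Sorted (descending): 84, 83, 80, 77, 74, 73, 73, 73, 69, 67
The 3 values of 73 share dense rank 6.
Remaining distinct values take the next consecutive integers.
Cal has value 84 → rank 1.

1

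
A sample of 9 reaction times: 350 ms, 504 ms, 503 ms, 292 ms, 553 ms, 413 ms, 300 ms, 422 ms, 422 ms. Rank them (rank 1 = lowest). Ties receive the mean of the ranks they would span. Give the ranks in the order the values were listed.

3, 8, 7, 1, 9, 4, 2, 5.5, 5.5

Sorted (ascending): 292, 300, 350, 413, 422, 422, 503, 504, 553
The 2 values of 422 occupy positions 5–6 → average rank (5+6)/2 = 5.5.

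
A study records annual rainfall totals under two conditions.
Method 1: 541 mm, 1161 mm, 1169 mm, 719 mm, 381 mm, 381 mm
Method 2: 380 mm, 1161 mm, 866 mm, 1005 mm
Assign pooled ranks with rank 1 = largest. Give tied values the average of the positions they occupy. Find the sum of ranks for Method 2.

21.5

Sorted (descending): 1169, 1161, 1161, 1005, 866, 719, 541, 381, 381, 380
The 2 values of 1161 occupy positions 2–3 → average rank (2+3)/2 = 2.5.
The 2 values of 381 occupy positions 8–9 → average rank (8+9)/2 = 8.5.
Method 2 values → pooled ranks: 380→10, 1161→2.5, 866→5, 1005→4
Rank sum = 10 + 2.5 + 5 + 4 = 21.5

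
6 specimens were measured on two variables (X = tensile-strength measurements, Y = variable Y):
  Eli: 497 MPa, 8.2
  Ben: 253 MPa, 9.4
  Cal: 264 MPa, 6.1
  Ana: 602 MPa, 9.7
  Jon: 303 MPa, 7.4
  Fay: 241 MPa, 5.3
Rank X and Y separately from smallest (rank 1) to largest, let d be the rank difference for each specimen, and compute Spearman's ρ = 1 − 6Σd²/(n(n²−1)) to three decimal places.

0.657

Ranks of variable 1: 5, 2, 3, 6, 4, 1
Ranks of variable 2: 4, 5, 2, 6, 3, 1
d = r₁ − r₂: 1, -3, 1, 0, 1, 0
d²: 1, 9, 1, 0, 1, 0; Σd² = 12
ρ = 1 − 6·12/(6·35) = 1 − 72/210 = 0.657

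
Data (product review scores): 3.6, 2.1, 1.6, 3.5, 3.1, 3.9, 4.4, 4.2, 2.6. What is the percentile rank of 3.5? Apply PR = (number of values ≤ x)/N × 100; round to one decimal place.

N = 9.
Strictly below 3.5: 4. Equal to 3.5: 1.
PR = 5/9 × 100 = 55.6

55.6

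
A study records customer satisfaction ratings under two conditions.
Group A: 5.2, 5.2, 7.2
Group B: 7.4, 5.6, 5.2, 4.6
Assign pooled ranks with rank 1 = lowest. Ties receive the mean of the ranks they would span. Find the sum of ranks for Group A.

Sorted (ascending): 4.6, 5.2, 5.2, 5.2, 5.6, 7.2, 7.4
The 3 values of 5.2 occupy positions 2–4 → average rank 3.
Group A values → pooled ranks: 5.2→3, 5.2→3, 7.2→6
Rank sum = 3 + 3 + 6 = 12

12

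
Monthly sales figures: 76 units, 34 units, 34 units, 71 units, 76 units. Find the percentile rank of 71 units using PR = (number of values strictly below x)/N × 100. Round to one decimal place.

40.0

N = 5.
Strictly below 71: 2. Equal to 71: 1.
PR = 2/5 × 100 = 40.0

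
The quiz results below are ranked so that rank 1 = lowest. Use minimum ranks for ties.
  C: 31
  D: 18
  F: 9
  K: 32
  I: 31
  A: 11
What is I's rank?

4

Sorted (ascending): 9, 11, 18, 31, 31, 32
The 2 values of 31 occupy positions 4–5 → each gets rank 4.
I has value 31 → rank 4.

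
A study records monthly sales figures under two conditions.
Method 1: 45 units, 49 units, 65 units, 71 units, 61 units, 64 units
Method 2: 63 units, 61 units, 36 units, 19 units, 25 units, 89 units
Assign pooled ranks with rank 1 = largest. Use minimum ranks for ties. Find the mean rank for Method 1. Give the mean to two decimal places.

Sorted (descending): 89, 71, 65, 64, 63, 61, 61, 49, 45, 36, 25, 19
The 2 values of 61 occupy positions 6–7 → each gets rank 6.
Method 1 values → pooled ranks: 45→9, 49→8, 65→3, 71→2, 61→6, 64→4
Mean rank = (9 + 8 + 3 + 2 + 6 + 4) / 6 = 5.33

5.33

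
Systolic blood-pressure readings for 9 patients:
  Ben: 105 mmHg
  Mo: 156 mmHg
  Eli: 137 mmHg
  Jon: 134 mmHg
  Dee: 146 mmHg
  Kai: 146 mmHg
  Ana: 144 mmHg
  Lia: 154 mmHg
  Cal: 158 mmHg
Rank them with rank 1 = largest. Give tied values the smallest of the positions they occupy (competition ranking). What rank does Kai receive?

4

Sorted (descending): 158, 156, 154, 146, 146, 144, 137, 134, 105
The 2 values of 146 occupy positions 4–5 → each gets rank 4.
Kai has value 146 mmHg → rank 4.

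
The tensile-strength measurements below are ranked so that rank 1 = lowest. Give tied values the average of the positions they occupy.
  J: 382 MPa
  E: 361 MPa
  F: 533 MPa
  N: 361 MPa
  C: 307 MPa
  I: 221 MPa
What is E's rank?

3.5

Sorted (ascending): 221, 307, 361, 361, 382, 533
The 2 values of 361 occupy positions 3–4 → average rank (3+4)/2 = 3.5.
E has value 361 MPa → rank 3.5.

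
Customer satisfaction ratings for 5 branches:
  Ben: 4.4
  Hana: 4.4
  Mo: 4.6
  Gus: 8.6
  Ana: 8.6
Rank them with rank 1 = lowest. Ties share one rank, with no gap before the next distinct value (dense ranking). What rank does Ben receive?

1

Sorted (ascending): 4.4, 4.4, 4.6, 8.6, 8.6
The 2 values of 4.4 share dense rank 1.
The 2 values of 8.6 share dense rank 3.
Remaining distinct values take the next consecutive integers.
Ben has value 4.4 → rank 1.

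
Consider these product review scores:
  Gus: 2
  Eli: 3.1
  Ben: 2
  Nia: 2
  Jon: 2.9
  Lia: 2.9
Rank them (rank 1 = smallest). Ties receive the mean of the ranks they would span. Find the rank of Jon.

4.5

Sorted (ascending): 2, 2, 2, 2.9, 2.9, 3.1
The 3 values of 2 occupy positions 1–3 → average rank 2.
The 2 values of 2.9 occupy positions 4–5 → average rank (4+5)/2 = 4.5.
Jon has value 2.9 → rank 4.5.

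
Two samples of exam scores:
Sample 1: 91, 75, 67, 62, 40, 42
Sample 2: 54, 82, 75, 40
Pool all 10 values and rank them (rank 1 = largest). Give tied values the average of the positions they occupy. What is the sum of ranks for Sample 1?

33

Sorted (descending): 91, 82, 75, 75, 67, 62, 54, 42, 40, 40
The 2 values of 75 occupy positions 3–4 → average rank (3+4)/2 = 3.5.
The 2 values of 40 occupy positions 9–10 → average rank (9+10)/2 = 9.5.
Sample 1 values → pooled ranks: 91→1, 75→3.5, 67→5, 62→6, 40→9.5, 42→8
Rank sum = 1 + 3.5 + 5 + 6 + 9.5 + 8 = 33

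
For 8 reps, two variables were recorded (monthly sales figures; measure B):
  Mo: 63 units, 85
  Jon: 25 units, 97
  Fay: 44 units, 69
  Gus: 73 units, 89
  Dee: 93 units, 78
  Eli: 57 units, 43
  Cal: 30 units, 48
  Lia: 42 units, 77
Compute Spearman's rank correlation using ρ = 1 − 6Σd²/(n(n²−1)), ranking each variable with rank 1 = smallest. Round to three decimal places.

0.095

Ranks of variable 1: 6, 1, 4, 7, 8, 5, 2, 3
Ranks of variable 2: 6, 8, 3, 7, 5, 1, 2, 4
d = r₁ − r₂: 0, -7, 1, 0, 3, 4, 0, -1
d²: 0, 49, 1, 0, 9, 16, 0, 1; Σd² = 76
ρ = 1 − 6·76/(8·63) = 1 − 456/504 = 0.095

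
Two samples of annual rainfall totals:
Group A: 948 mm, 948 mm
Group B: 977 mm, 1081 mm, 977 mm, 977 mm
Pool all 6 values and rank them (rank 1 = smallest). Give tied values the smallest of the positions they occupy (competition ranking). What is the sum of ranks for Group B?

15

Sorted (ascending): 948, 948, 977, 977, 977, 1081
The 2 values of 948 occupy positions 1–2 → each gets rank 1.
The 3 values of 977 occupy positions 3–5 → each gets rank 3.
Group B values → pooled ranks: 977→3, 1081→6, 977→3, 977→3
Rank sum = 3 + 6 + 3 + 3 = 15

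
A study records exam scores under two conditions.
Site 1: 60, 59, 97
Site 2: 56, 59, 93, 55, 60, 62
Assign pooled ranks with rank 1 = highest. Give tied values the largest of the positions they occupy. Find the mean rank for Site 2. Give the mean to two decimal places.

5.67

Sorted (descending): 97, 93, 62, 60, 60, 59, 59, 56, 55
The 2 values of 60 occupy positions 4–5 → each gets rank 5.
The 2 values of 59 occupy positions 6–7 → each gets rank 7.
Site 2 values → pooled ranks: 56→8, 59→7, 93→2, 55→9, 60→5, 62→3
Mean rank = (8 + 7 + 2 + 9 + 5 + 3) / 6 = 5.67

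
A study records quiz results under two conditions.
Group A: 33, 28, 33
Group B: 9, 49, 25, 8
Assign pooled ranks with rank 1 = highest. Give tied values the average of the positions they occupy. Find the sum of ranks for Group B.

Sorted (descending): 49, 33, 33, 28, 25, 9, 8
The 2 values of 33 occupy positions 2–3 → average rank (2+3)/2 = 2.5.
Group B values → pooled ranks: 9→6, 49→1, 25→5, 8→7
Rank sum = 6 + 1 + 5 + 7 = 19

19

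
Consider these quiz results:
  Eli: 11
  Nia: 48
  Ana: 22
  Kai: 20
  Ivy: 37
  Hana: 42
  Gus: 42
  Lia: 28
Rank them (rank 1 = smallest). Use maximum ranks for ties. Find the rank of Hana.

Sorted (ascending): 11, 20, 22, 28, 37, 42, 42, 48
The 2 values of 42 occupy positions 6–7 → each gets rank 7.
Hana has value 42 → rank 7.

7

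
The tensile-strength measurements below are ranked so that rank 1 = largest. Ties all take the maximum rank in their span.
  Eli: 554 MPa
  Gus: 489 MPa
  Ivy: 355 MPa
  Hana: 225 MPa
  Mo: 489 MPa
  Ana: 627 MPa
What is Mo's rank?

Sorted (descending): 627, 554, 489, 489, 355, 225
The 2 values of 489 occupy positions 3–4 → each gets rank 4.
Mo has value 489 MPa → rank 4.

4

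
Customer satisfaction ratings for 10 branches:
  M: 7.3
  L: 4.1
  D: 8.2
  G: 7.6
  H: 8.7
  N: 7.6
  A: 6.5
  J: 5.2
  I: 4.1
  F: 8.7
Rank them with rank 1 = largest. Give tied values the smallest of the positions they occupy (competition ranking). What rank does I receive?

Sorted (descending): 8.7, 8.7, 8.2, 7.6, 7.6, 7.3, 6.5, 5.2, 4.1, 4.1
The 2 values of 8.7 occupy positions 1–2 → each gets rank 1.
The 2 values of 7.6 occupy positions 4–5 → each gets rank 4.
The 2 values of 4.1 occupy positions 9–10 → each gets rank 9.
I has value 4.1 → rank 9.

9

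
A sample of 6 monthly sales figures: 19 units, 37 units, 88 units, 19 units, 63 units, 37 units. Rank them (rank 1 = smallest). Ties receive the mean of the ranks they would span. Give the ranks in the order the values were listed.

Sorted (ascending): 19, 19, 37, 37, 63, 88
The 2 values of 19 occupy positions 1–2 → average rank (1+2)/2 = 1.5.
The 2 values of 37 occupy positions 3–4 → average rank (3+4)/2 = 3.5.

1.5, 3.5, 6, 1.5, 5, 3.5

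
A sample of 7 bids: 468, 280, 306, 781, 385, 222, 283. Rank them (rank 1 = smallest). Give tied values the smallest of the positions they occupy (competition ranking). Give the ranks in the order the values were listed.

6, 2, 4, 7, 5, 1, 3

Sorted (ascending): 222, 280, 283, 306, 385, 468, 781
No ties — each value takes its position as its rank.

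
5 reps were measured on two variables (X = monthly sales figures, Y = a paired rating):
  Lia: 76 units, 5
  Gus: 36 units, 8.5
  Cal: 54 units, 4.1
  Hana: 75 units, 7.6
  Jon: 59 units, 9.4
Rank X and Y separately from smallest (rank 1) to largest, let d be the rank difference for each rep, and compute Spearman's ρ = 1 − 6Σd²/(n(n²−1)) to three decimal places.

Ranks of variable 1: 5, 1, 2, 4, 3
Ranks of variable 2: 2, 4, 1, 3, 5
d = r₁ − r₂: 3, -3, 1, 1, -2
d²: 9, 9, 1, 1, 4; Σd² = 24
ρ = 1 − 6·24/(5·24) = 1 − 144/120 = -0.200

-0.200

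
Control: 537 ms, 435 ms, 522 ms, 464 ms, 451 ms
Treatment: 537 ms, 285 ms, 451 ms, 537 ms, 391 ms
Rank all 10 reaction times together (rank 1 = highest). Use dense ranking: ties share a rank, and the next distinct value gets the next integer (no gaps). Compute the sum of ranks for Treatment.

19

Sorted (descending): 537, 537, 537, 522, 464, 451, 451, 435, 391, 285
The 3 values of 537 share dense rank 1.
The 2 values of 451 share dense rank 4.
Remaining distinct values take the next consecutive integers.
Treatment values → pooled ranks: 537→1, 285→7, 451→4, 537→1, 391→6
Rank sum = 1 + 7 + 4 + 1 + 6 = 19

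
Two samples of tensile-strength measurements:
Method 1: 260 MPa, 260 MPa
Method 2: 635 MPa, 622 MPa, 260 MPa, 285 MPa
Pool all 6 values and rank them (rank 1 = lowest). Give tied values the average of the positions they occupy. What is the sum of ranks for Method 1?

4

Sorted (ascending): 260, 260, 260, 285, 622, 635
The 3 values of 260 occupy positions 1–3 → average rank 2.
Method 1 values → pooled ranks: 260→2, 260→2
Rank sum = 2 + 2 = 4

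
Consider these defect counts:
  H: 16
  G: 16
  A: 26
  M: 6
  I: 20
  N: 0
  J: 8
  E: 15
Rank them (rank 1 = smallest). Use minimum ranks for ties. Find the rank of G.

5

Sorted (ascending): 0, 6, 8, 15, 16, 16, 20, 26
The 2 values of 16 occupy positions 5–6 → each gets rank 5.
G has value 16 → rank 5.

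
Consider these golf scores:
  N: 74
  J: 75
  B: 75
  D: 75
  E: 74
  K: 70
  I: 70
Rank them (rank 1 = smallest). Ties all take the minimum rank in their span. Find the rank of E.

Sorted (ascending): 70, 70, 74, 74, 75, 75, 75
The 2 values of 70 occupy positions 1–2 → each gets rank 1.
The 2 values of 74 occupy positions 3–4 → each gets rank 3.
The 3 values of 75 occupy positions 5–7 → each gets rank 5.
E has value 74 → rank 3.

3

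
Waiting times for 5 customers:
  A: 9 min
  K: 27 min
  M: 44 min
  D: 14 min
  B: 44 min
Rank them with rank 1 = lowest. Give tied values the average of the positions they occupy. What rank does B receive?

Sorted (ascending): 9, 14, 27, 44, 44
The 2 values of 44 occupy positions 4–5 → average rank (4+5)/2 = 4.5.
B has value 44 min → rank 4.5.

4.5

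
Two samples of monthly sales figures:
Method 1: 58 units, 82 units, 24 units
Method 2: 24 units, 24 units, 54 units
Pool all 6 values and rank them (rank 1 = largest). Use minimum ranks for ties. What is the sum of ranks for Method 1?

Sorted (descending): 82, 58, 54, 24, 24, 24
The 3 values of 24 occupy positions 4–6 → each gets rank 4.
Method 1 values → pooled ranks: 58→2, 82→1, 24→4
Rank sum = 2 + 1 + 4 = 7

7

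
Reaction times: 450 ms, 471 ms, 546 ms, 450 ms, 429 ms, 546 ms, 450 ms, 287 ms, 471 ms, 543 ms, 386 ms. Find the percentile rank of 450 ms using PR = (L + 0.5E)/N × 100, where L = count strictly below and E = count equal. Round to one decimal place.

40.9

N = 11.
Strictly below 450: 3. Equal to 450: 3.
PR = (3 + 0.5·3)/11 × 100 = 40.9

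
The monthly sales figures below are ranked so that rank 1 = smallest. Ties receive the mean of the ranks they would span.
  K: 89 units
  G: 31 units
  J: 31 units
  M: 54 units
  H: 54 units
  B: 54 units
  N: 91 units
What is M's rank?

4

Sorted (ascending): 31, 31, 54, 54, 54, 89, 91
The 2 values of 31 occupy positions 1–2 → average rank (1+2)/2 = 1.5.
The 3 values of 54 occupy positions 3–5 → average rank 4.
M has value 54 units → rank 4.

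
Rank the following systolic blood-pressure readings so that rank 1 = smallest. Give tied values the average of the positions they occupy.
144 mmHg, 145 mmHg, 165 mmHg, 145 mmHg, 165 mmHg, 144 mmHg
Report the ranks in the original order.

Sorted (ascending): 144, 144, 145, 145, 165, 165
The 2 values of 144 occupy positions 1–2 → average rank (1+2)/2 = 1.5.
The 2 values of 145 occupy positions 3–4 → average rank (3+4)/2 = 3.5.
The 2 values of 165 occupy positions 5–6 → average rank (5+6)/2 = 5.5.

1.5, 3.5, 5.5, 3.5, 5.5, 1.5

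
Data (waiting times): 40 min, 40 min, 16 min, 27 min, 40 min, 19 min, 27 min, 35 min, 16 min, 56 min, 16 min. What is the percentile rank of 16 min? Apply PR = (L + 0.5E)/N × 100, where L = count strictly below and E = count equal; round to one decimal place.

13.6

N = 11.
Strictly below 16: 0. Equal to 16: 3.
PR = (0 + 0.5·3)/11 × 100 = 13.6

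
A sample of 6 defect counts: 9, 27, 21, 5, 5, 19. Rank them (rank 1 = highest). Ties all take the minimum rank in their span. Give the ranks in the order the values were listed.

Sorted (descending): 27, 21, 19, 9, 5, 5
The 2 values of 5 occupy positions 5–6 → each gets rank 5.

4, 1, 2, 5, 5, 3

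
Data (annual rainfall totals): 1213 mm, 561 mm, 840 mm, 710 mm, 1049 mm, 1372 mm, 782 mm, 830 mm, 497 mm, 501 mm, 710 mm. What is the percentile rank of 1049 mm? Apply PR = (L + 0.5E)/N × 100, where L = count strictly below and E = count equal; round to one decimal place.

N = 11.
Strictly below 1049: 8. Equal to 1049: 1.
PR = (8 + 0.5·1)/11 × 100 = 77.3

77.3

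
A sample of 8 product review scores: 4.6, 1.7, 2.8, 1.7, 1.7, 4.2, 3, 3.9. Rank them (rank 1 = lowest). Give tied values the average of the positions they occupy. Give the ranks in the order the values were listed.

Sorted (ascending): 1.7, 1.7, 1.7, 2.8, 3, 3.9, 4.2, 4.6
The 3 values of 1.7 occupy positions 1–3 → average rank 2.

8, 2, 4, 2, 2, 7, 5, 6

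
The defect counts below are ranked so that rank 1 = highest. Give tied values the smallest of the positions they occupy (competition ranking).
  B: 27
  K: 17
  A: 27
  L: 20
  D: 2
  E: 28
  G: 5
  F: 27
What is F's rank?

2

Sorted (descending): 28, 27, 27, 27, 20, 17, 5, 2
The 3 values of 27 occupy positions 2–4 → each gets rank 2.
F has value 27 → rank 2.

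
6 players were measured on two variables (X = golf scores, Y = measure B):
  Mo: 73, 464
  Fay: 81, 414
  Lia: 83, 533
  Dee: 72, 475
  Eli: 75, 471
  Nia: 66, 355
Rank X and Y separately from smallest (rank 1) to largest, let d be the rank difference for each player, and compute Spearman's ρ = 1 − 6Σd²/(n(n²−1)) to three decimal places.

0.486

Ranks of variable 1: 3, 5, 6, 2, 4, 1
Ranks of variable 2: 3, 2, 6, 5, 4, 1
d = r₁ − r₂: 0, 3, 0, -3, 0, 0
d²: 0, 9, 0, 9, 0, 0; Σd² = 18
ρ = 1 − 6·18/(6·35) = 1 − 108/210 = 0.486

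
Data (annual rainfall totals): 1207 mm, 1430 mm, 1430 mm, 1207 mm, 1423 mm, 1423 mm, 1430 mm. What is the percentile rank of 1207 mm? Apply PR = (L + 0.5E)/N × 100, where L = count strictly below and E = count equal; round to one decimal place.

N = 7.
Strictly below 1207: 0. Equal to 1207: 2.
PR = (0 + 0.5·2)/7 × 100 = 14.3

14.3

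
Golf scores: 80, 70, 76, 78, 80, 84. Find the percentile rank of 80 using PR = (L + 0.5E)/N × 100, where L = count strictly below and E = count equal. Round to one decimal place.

66.7

N = 6.
Strictly below 80: 3. Equal to 80: 2.
PR = (3 + 0.5·2)/6 × 100 = 66.7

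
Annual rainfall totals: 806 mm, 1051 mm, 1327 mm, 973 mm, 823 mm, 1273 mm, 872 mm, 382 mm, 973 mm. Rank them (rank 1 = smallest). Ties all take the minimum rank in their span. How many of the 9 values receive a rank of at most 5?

Sorted (ascending): 382, 806, 823, 872, 973, 973, 1051, 1273, 1327
The 2 values of 973 occupy positions 5–6 → each gets rank 5.
Ranks ≤ 5: {1, 2, 3, 4, 5, 5} → 6 values.

6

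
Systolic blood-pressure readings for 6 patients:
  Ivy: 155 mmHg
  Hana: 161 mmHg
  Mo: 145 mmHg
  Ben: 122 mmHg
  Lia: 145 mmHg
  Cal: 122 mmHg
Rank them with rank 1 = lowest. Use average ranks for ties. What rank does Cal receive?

1.5

Sorted (ascending): 122, 122, 145, 145, 155, 161
The 2 values of 122 occupy positions 1–2 → average rank (1+2)/2 = 1.5.
The 2 values of 145 occupy positions 3–4 → average rank (3+4)/2 = 3.5.
Cal has value 122 mmHg → rank 1.5.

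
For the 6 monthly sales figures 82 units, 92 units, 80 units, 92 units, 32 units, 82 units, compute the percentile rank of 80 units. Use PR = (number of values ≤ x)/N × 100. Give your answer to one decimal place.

33.3

N = 6.
Strictly below 80: 1. Equal to 80: 1.
PR = 2/6 × 100 = 33.3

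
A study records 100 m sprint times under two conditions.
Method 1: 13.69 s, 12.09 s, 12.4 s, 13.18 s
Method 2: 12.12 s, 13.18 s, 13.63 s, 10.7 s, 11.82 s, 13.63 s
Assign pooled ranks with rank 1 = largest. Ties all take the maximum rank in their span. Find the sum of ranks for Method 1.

Sorted (descending): 13.69, 13.63, 13.63, 13.18, 13.18, 12.4, 12.12, 12.09, 11.82, 10.7
The 2 values of 13.63 occupy positions 2–3 → each gets rank 3.
The 2 values of 13.18 occupy positions 4–5 → each gets rank 5.
Method 1 values → pooled ranks: 13.69→1, 12.09→8, 12.4→6, 13.18→5
Rank sum = 1 + 8 + 6 + 5 = 20

20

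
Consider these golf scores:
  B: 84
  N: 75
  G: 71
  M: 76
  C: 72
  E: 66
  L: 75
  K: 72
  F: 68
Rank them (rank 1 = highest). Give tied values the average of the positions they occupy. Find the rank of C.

Sorted (descending): 84, 76, 75, 75, 72, 72, 71, 68, 66
The 2 values of 75 occupy positions 3–4 → average rank (3+4)/2 = 3.5.
The 2 values of 72 occupy positions 5–6 → average rank (5+6)/2 = 5.5.
C has value 72 → rank 5.5.

5.5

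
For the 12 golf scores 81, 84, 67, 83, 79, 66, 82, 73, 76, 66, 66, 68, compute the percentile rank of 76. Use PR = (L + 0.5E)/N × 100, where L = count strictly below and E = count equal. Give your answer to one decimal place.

N = 12.
Strictly below 76: 6. Equal to 76: 1.
PR = (6 + 0.5·1)/12 × 100 = 54.2

54.2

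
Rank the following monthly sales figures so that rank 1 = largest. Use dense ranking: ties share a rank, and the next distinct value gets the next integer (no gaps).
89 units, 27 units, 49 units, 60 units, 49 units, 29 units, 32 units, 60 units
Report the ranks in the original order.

1, 6, 3, 2, 3, 5, 4, 2

Sorted (descending): 89, 60, 60, 49, 49, 32, 29, 27
The 2 values of 60 share dense rank 2.
The 2 values of 49 share dense rank 3.
Remaining distinct values take the next consecutive integers.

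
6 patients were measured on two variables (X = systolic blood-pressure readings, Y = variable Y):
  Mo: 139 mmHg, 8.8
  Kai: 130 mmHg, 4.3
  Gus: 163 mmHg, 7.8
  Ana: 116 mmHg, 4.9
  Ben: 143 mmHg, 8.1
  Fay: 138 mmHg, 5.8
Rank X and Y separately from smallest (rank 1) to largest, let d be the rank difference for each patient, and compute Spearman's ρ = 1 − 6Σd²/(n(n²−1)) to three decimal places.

0.714

Ranks of variable 1: 4, 2, 6, 1, 5, 3
Ranks of variable 2: 6, 1, 4, 2, 5, 3
d = r₁ − r₂: -2, 1, 2, -1, 0, 0
d²: 4, 1, 4, 1, 0, 0; Σd² = 10
ρ = 1 − 6·10/(6·35) = 1 − 60/210 = 0.714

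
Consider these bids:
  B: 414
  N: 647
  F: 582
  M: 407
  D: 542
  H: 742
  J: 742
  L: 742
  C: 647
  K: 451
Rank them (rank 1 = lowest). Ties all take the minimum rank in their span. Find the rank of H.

Sorted (ascending): 407, 414, 451, 542, 582, 647, 647, 742, 742, 742
The 2 values of 647 occupy positions 6–7 → each gets rank 6.
The 3 values of 742 occupy positions 8–10 → each gets rank 8.
H has value 742 → rank 8.

8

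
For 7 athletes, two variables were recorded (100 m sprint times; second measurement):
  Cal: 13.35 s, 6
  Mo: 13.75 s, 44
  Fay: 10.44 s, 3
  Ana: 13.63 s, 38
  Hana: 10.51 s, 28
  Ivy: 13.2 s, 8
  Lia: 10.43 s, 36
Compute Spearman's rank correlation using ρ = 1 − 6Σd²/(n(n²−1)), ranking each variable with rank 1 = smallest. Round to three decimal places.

0.500

Ranks of variable 1: 5, 7, 2, 6, 3, 4, 1
Ranks of variable 2: 2, 7, 1, 6, 4, 3, 5
d = r₁ − r₂: 3, 0, 1, 0, -1, 1, -4
d²: 9, 0, 1, 0, 1, 1, 16; Σd² = 28
ρ = 1 − 6·28/(7·48) = 1 − 168/336 = 0.500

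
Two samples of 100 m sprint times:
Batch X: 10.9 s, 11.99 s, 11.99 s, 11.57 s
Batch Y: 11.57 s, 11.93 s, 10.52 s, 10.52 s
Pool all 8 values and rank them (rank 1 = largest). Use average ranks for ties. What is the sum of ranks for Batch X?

13.5

Sorted (descending): 11.99, 11.99, 11.93, 11.57, 11.57, 10.9, 10.52, 10.52
The 2 values of 11.99 occupy positions 1–2 → average rank (1+2)/2 = 1.5.
The 2 values of 11.57 occupy positions 4–5 → average rank (4+5)/2 = 4.5.
The 2 values of 10.52 occupy positions 7–8 → average rank (7+8)/2 = 7.5.
Batch X values → pooled ranks: 10.9→6, 11.99→1.5, 11.99→1.5, 11.57→4.5
Rank sum = 6 + 1.5 + 1.5 + 4.5 = 13.5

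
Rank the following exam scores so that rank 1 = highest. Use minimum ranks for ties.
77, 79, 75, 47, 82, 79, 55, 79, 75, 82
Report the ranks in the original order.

6, 3, 7, 10, 1, 3, 9, 3, 7, 1

Sorted (descending): 82, 82, 79, 79, 79, 77, 75, 75, 55, 47
The 2 values of 82 occupy positions 1–2 → each gets rank 1.
The 3 values of 79 occupy positions 3–5 → each gets rank 3.
The 2 values of 75 occupy positions 7–8 → each gets rank 7.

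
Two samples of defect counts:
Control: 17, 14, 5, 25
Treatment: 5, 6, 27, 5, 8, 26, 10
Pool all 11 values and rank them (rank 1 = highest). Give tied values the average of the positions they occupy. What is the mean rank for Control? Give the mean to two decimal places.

Sorted (descending): 27, 26, 25, 17, 14, 10, 8, 6, 5, 5, 5
The 3 values of 5 occupy positions 9–11 → average rank 10.
Control values → pooled ranks: 17→4, 14→5, 5→10, 25→3
Mean rank = (4 + 5 + 10 + 3) / 4 = 5.50

5.50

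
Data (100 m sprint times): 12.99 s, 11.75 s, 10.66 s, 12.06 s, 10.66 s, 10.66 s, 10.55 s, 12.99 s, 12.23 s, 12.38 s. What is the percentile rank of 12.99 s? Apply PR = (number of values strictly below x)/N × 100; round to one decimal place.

N = 10.
Strictly below 12.99: 8. Equal to 12.99: 2.
PR = 8/10 × 100 = 80.0

80.0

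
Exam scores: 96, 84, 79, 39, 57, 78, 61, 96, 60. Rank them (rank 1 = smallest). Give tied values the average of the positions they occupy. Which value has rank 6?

Sorted (ascending): 39, 57, 60, 61, 78, 79, 84, 96, 96
The 2 values of 96 occupy positions 8–9 → average rank (8+9)/2 = 8.5.
Rank 6 → value 79.

79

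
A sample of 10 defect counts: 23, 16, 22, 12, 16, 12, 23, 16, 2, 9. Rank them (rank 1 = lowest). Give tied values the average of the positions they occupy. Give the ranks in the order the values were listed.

9.5, 6, 8, 3.5, 6, 3.5, 9.5, 6, 1, 2

Sorted (ascending): 2, 9, 12, 12, 16, 16, 16, 22, 23, 23
The 2 values of 12 occupy positions 3–4 → average rank (3+4)/2 = 3.5.
The 3 values of 16 occupy positions 5–7 → average rank 6.
The 2 values of 23 occupy positions 9–10 → average rank (9+10)/2 = 9.5.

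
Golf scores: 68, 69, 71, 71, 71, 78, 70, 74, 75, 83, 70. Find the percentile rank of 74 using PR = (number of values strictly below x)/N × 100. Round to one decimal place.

63.6

N = 11.
Strictly below 74: 7. Equal to 74: 1.
PR = 7/11 × 100 = 63.6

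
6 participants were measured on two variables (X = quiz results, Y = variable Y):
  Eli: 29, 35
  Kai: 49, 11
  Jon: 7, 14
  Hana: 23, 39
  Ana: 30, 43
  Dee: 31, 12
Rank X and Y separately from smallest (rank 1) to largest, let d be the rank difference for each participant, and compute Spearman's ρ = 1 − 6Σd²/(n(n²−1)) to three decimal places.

-0.486

Ranks of variable 1: 3, 6, 1, 2, 4, 5
Ranks of variable 2: 4, 1, 3, 5, 6, 2
d = r₁ − r₂: -1, 5, -2, -3, -2, 3
d²: 1, 25, 4, 9, 4, 9; Σd² = 52
ρ = 1 − 6·52/(6·35) = 1 − 312/210 = -0.486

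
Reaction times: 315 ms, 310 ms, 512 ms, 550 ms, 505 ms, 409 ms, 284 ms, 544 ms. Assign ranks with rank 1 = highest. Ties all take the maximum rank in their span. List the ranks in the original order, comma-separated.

6, 7, 3, 1, 4, 5, 8, 2

Sorted (descending): 550, 544, 512, 505, 409, 315, 310, 284
No ties — each value takes its position as its rank.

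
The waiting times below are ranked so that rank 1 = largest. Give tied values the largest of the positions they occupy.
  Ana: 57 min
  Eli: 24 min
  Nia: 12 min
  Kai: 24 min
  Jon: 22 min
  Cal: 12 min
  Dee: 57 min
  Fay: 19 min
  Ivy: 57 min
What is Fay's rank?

Sorted (descending): 57, 57, 57, 24, 24, 22, 19, 12, 12
The 3 values of 57 occupy positions 1–3 → each gets rank 3.
The 2 values of 24 occupy positions 4–5 → each gets rank 5.
The 2 values of 12 occupy positions 8–9 → each gets rank 9.
Fay has value 19 min → rank 7.

7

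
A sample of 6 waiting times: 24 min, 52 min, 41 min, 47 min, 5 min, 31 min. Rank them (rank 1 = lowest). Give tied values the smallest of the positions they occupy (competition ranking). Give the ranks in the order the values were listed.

2, 6, 4, 5, 1, 3

Sorted (ascending): 5, 24, 31, 41, 47, 52
No ties — each value takes its position as its rank.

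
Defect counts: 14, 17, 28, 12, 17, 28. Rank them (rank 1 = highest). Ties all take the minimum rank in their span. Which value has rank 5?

Sorted (descending): 28, 28, 17, 17, 14, 12
The 2 values of 28 occupy positions 1–2 → each gets rank 1.
The 2 values of 17 occupy positions 3–4 → each gets rank 3.
Rank 5 → value 14.

14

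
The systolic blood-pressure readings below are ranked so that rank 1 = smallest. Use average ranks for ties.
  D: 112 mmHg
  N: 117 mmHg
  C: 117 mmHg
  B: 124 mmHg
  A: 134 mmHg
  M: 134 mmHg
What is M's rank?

Sorted (ascending): 112, 117, 117, 124, 134, 134
The 2 values of 117 occupy positions 2–3 → average rank (2+3)/2 = 2.5.
The 2 values of 134 occupy positions 5–6 → average rank (5+6)/2 = 5.5.
M has value 134 mmHg → rank 5.5.

5.5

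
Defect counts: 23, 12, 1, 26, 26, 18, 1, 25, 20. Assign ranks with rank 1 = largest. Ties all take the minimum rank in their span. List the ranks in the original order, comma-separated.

4, 7, 8, 1, 1, 6, 8, 3, 5

Sorted (descending): 26, 26, 25, 23, 20, 18, 12, 1, 1
The 2 values of 26 occupy positions 1–2 → each gets rank 1.
The 2 values of 1 occupy positions 8–9 → each gets rank 8.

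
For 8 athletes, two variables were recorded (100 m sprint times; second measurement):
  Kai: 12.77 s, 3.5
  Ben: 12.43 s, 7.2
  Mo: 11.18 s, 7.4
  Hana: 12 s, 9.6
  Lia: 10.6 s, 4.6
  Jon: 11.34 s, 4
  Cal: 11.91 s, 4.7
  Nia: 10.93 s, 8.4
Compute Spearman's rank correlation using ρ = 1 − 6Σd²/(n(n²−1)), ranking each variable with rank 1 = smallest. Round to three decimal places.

Ranks of variable 1: 8, 7, 3, 6, 1, 4, 5, 2
Ranks of variable 2: 1, 5, 6, 8, 3, 2, 4, 7
d = r₁ − r₂: 7, 2, -3, -2, -2, 2, 1, -5
d²: 49, 4, 9, 4, 4, 4, 1, 25; Σd² = 100
ρ = 1 − 6·100/(8·63) = 1 − 600/504 = -0.190

-0.190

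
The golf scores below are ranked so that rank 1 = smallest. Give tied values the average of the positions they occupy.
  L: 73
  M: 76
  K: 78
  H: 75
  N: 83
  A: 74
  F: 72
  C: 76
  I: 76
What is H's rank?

4

Sorted (ascending): 72, 73, 74, 75, 76, 76, 76, 78, 83
The 3 values of 76 occupy positions 5–7 → average rank 6.
H has value 75 → rank 4.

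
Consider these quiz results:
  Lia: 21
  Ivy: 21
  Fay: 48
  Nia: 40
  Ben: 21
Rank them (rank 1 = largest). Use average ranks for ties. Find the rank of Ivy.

Sorted (descending): 48, 40, 21, 21, 21
The 3 values of 21 occupy positions 3–5 → average rank 4.
Ivy has value 21 → rank 4.

4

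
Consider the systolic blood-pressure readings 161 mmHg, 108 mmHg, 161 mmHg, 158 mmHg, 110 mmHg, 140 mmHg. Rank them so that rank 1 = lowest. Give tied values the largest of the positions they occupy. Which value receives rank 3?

Sorted (ascending): 108, 110, 140, 158, 161, 161
The 2 values of 161 occupy positions 5–6 → each gets rank 6.
Rank 3 → value 140.

140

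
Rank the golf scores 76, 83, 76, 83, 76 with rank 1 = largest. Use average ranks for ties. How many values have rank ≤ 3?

2

Sorted (descending): 83, 83, 76, 76, 76
The 2 values of 83 occupy positions 1–2 → average rank (1+2)/2 = 1.5.
The 3 values of 76 occupy positions 3–5 → average rank 4.
Ranks ≤ 3: {1.5, 1.5} → 2 values.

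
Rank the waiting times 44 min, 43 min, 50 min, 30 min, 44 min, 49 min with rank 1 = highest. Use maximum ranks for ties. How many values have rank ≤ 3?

2

Sorted (descending): 50, 49, 44, 44, 43, 30
The 2 values of 44 occupy positions 3–4 → each gets rank 4.
Ranks ≤ 3: {1, 2} → 2 values.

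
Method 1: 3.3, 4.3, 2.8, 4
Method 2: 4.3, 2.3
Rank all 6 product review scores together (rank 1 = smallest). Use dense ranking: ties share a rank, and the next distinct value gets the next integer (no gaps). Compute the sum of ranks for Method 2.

6

Sorted (ascending): 2.3, 2.8, 3.3, 4, 4.3, 4.3
The 2 values of 4.3 share dense rank 5.
Remaining distinct values take the next consecutive integers.
Method 2 values → pooled ranks: 4.3→5, 2.3→1
Rank sum = 5 + 1 = 6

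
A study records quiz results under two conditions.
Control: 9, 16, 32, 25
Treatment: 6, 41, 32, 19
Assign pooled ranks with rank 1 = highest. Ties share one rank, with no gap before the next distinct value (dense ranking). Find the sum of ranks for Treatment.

Sorted (descending): 41, 32, 32, 25, 19, 16, 9, 6
The 2 values of 32 share dense rank 2.
Remaining distinct values take the next consecutive integers.
Treatment values → pooled ranks: 6→7, 41→1, 32→2, 19→4
Rank sum = 7 + 1 + 2 + 4 = 14

14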